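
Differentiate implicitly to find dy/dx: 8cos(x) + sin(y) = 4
Take d/dx of both sides. Since y is implicitly a function of x, the chain rule attaches a y' = dy/dx factor whenever we differentiate through y.

Set F(x, y) = (left side) − (right side), so the curve is F = 0. Differentiating each term of F:
  d/dx[sin(y)] = y'·cos(y)
  d/dx[8cos(x)] = -8sin(x)
  d/dx[-4] = 0

Collecting, the y'-free part is the partial derivative in x and the y' coefficient is the partial derivative in y:
  ∂F/∂x = -8sin(x)
  ∂F/∂y = cos(y)

so d/dx[F(x, y(x))] = ∂F/∂x + (∂F/∂y)·y' = 0. Rearranging,
  dy/dx = -(∂F/∂x)/(∂F/∂y) = -(-8sin(x))/(cos(y)) = 8sin(x)/cos(y)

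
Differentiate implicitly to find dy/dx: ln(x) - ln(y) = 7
Differentiate the relation implicitly: treat y = y(x) and apply the chain rule, so every y-derivative picks up a y' = dy/dx factor.

With everything moved to the left-hand side, differentiate term by term:
  d/dx[ln(x)] = 1/x
  d/dx[-ln(y)] = -y'/y
  d/dx[-7] = 0

Separating the contributions that come from x directly and those that come through y:
  without y':      1/x
  multiplying y':  -1/y

so (1/x) + (-1/y)·y' = 0, and therefore
  dy/dx = -(1/x)/(-1/y) = y/x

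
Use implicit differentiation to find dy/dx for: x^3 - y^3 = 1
Differentiate both sides with respect to x, treating y as y(x). By the chain rule, any term containing y contributes a factor of y' = dy/dx when we differentiate it.

Move every term to one side and write the relation as F(x, y) = 0. Term by term,
  d/dx[x^3] = 3x^2
  d/dx[-y^3] = -3y^2·y'
  d/dx[-1] = 0

The pieces without y' make up ∂F/∂x and the coefficient of y' is ∂F/∂y:
  ∂F/∂x = 3x^2,
  ∂F/∂y = -3y^2.

Since d/dx[F] = ∂F/∂x + (∂F/∂y)·y' = 0, solve for y':
  (∂F/∂y)·y' = -∂F/∂x
  dy/dx = -(∂F/∂x)/(∂F/∂y) = -(3x^2)/(-3y^2) = x^2/y^2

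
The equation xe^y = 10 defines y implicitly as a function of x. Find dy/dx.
Differentiate the relation implicitly: treat y = y(x) and apply the chain rule, so every y-derivative picks up a y' = dy/dx factor.

With everything moved to the left-hand side, differentiate term by term:
  d/dx[x·e^(y)] = x·y'·e^(y) + e^(y)
  d/dx[-10] = 0

Separating the contributions that come from x directly and those that come through y:
  without y':      e^(y)
  multiplying y':  x·e^(y)

so (e^(y)) + (x·e^(y))·y' = 0, and therefore
  dy/dx = -(e^(y))/(x·e^(y)) = -1/x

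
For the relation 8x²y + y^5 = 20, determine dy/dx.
Differentiate both sides with respect to x, treating y as y(x). By the chain rule, any term containing y contributes a factor of y' = dy/dx when we differentiate it.

Move every term to one side and write the relation as F(x, y) = 0. Term by term,
  d/dx[8x^2y] = 8x^2·y' + 16xy
  d/dx[y^5] = 5y^4·y'
  d/dx[-20] = 0

The pieces without y' make up ∂F/∂x and the coefficient of y' is ∂F/∂y:
  ∂F/∂x = 16xy,
  ∂F/∂y = 8x^2 + 5y^4.

Since d/dx[F] = ∂F/∂x + (∂F/∂y)·y' = 0, solve for y':
  (∂F/∂y)·y' = -∂F/∂x
  dy/dx = -(∂F/∂x)/(∂F/∂y) = -(16xy)/(8x^2 + 5y^4) = -16xy/(8x^2 + 5y^4)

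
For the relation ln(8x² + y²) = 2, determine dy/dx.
Apply d/dx to both sides, remembering that y depends on x. Each occurrence of y therefore brings in a y' = dy/dx via the chain rule.

With F(x, y) equal to the left-hand side minus the right, differentiate F term by term:
  d/dx[ln(8x^2 + y^2)] = (16x + 2y·y')/(8x^2 + y^2)
  d/dx[-2] = 0
Adding these up, d/dx[F] = 0 becomes
  (16x/(8x^2 + y^2)) + (2y/(8x^2 + y^2))·y' = 0,
so isolating y',
  dy/dx = -(16x/(8x^2 + y^2))/(2y/(8x^2 + y^2)) = -8x/y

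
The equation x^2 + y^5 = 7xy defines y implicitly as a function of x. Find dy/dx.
Apply d/dx to both sides, remembering that y depends on x. Each occurrence of y therefore brings in a y' = dy/dx via the chain rule.

With F(x, y) equal to the left-hand side minus the right, differentiate F term by term:
  d/dx[x^2] = 2x
  d/dx[-7xy] = -7x·y' - 7y
  d/dx[y^5] = 5y^4·y'
Adding these up, d/dx[F] = 0 becomes
  (2x - 7y) + (-7x + 5y^4)·y' = 0,
so isolating y',
  dy/dx = -(2x - 7y)/(-7x + 5y^4) = (2x - 7y)/(7x - 5y^4)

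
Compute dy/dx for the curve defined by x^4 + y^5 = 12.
Differentiate the relation implicitly: treat y = y(x) and apply the chain rule, so every y-derivative picks up a y' = dy/dx factor.

With everything moved to the left-hand side, differentiate term by term:
  d/dx[x^4] = 4x^3
  d/dx[y^5] = 5y^4·y'
  d/dx[-12] = 0

Separating the contributions that come from x directly and those that come through y:
  without y':      4x^3
  multiplying y':  5y^4

so (4x^3) + (5y^4)·y' = 0, and therefore
  dy/dx = -(4x^3)/(5y^4) = -4x^3/(5y^4)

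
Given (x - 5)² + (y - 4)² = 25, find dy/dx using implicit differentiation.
Apply d/dx to both sides, remembering that y depends on x. Each occurrence of y therefore brings in a y' = dy/dx via the chain rule.

With F(x, y) equal to the left-hand side minus the right, differentiate F term by term:
  d/dx[(x - 5)^2] = 2x - 10
  d/dx[(y - 4)^2] = 2·y'(y - 4)
  d/dx[-25] = 0
Adding these up, d/dx[F] = 0 becomes
  (2x - 10) + (2y - 8)·y' = 0,
so isolating y',
  dy/dx = -(2x - 10)/(2y - 8) = (5 - x)/(y - 4)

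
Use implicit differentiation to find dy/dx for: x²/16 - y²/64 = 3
Differentiate both sides with respect to x, treating y as y(x). By the chain rule, any term containing y contributes a factor of y' = dy/dx when we differentiate it.

Move every term to one side and write the relation as F(x, y) = 0. Term by term,
  d/dx[x^2/16] = x/8
  d/dx[-y^2/64] = -y·y'/32
  d/dx[-3] = 0

The pieces without y' make up ∂F/∂x and the coefficient of y' is ∂F/∂y:
  ∂F/∂x = x/8,
  ∂F/∂y = -y/32.

Since d/dx[F] = ∂F/∂x + (∂F/∂y)·y' = 0, solve for y':
  (∂F/∂y)·y' = -∂F/∂x
  dy/dx = -(∂F/∂x)/(∂F/∂y) = -(x/8)/(-y/32) = 4x/y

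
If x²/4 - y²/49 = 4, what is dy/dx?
Differentiate both sides with respect to x, treating y as y(x). By the chain rule, any term containing y contributes a factor of y' = dy/dx when we differentiate it.

Move every term to one side and write the relation as F(x, y) = 0. Term by term,
  d/dx[x^2/4] = x/2
  d/dx[-y^2/49] = -2y·y'/49
  d/dx[-4] = 0

The pieces without y' make up ∂F/∂x and the coefficient of y' is ∂F/∂y:
  ∂F/∂x = x/2,
  ∂F/∂y = -2y/49.

Since d/dx[F] = ∂F/∂x + (∂F/∂y)·y' = 0, solve for y':
  (∂F/∂y)·y' = -∂F/∂x
  dy/dx = -(∂F/∂x)/(∂F/∂y) = -(x/2)/(-2y/49) = 49x/(4y)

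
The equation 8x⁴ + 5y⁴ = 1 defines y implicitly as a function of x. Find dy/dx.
Differentiate the relation implicitly: treat y = y(x) and apply the chain rule, so every y-derivative picks up a y' = dy/dx factor.

With everything moved to the left-hand side, differentiate term by term:
  d/dx[8x^4] = 32x^3
  d/dx[5y^4] = 20y^3·y'
  d/dx[-1] = 0

Separating the contributions that come from x directly and those that come through y:
  without y':      32x^3
  multiplying y':  20y^3

so (32x^3) + (20y^3)·y' = 0, and therefore
  dy/dx = -(32x^3)/(20y^3) = -8x^3/(5y^3)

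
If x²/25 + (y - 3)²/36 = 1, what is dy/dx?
Apply d/dx to both sides, remembering that y depends on x. Each occurrence of y therefore brings in a y' = dy/dx via the chain rule.

With F(x, y) equal to the left-hand side minus the right, differentiate F term by term:
  d/dx[x^2/25] = 2x/25
  d/dx[(y - 3)^2/36] = y'(y - 3)/18
  d/dx[-1] = 0
Adding these up, d/dx[F] = 0 becomes
  (2x/25) + (y/18 - 1/6)·y' = 0,
so isolating y',
  dy/dx = -(2x/25)/(y/18 - 1/6)
        = -(2x/25)/((y - 3)/18) = -36x/(25y - 75)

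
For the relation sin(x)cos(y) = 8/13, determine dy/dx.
Apply d/dx to both sides, remembering that y depends on x. Each occurrence of y therefore brings in a y' = dy/dx via the chain rule.

With F(x, y) equal to the left-hand side minus the right, differentiate F term by term:
  d/dx[sin(x)·cos(y)] = -y'·sin(x)·sin(y) + cos(x)·cos(y)
  d/dx[-8/13] = 0
Adding these up, d/dx[F] = 0 becomes
  (cos(x)·cos(y)) + (-sin(x)·sin(y))·y' = 0,
so isolating y',
  dy/dx = -(cos(x)·cos(y))/(-sin(x)·sin(y)) = 1/(tan(x)·tan(y))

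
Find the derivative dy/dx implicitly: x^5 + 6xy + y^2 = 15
Take d/dx of both sides. Since y is implicitly a function of x, the chain rule attaches a y' = dy/dx factor whenever we differentiate through y.

Set F(x, y) = (left side) − (right side), so the curve is F = 0. Differentiating each term of F:
  d/dx[x^5] = 5x^4
  d/dx[6xy] = 6x·y' + 6y
  d/dx[y^2] = 2y·y'
  d/dx[-15] = 0

Collecting, the y'-free part is the partial derivative in x and the y' coefficient is the partial derivative in y:
  ∂F/∂x = 5x^4 + 6y
  ∂F/∂y = 6x + 2y

so d/dx[F(x, y(x))] = ∂F/∂x + (∂F/∂y)·y' = 0. Rearranging,
  dy/dx = -(∂F/∂x)/(∂F/∂y) = -(5x^4 + 6y)/(6x + 2y) = (-5x^4 - 6y)/(2(3x + y))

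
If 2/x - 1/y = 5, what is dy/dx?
Apply d/dx to both sides, remembering that y depends on x. Each occurrence of y therefore brings in a y' = dy/dx via the chain rule.

With F(x, y) equal to the left-hand side minus the right, differentiate F term by term:
  d/dx[-1/y] = y'/y^2
  d/dx[2/x] = -2/x^2
  d/dx[-5] = 0
Adding these up, d/dx[F] = 0 becomes
  (-2/x^2) + (y^(-2))·y' = 0,
so isolating y',
  dy/dx = -(-2/x^2)/(y^(-2)) = 2y^2/x^2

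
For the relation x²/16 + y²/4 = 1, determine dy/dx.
Differentiate both sides with respect to x, treating y as y(x). By the chain rule, any term containing y contributes a factor of y' = dy/dx when we differentiate it.

Move every term to one side and write the relation as F(x, y) = 0. Term by term,
  d/dx[x^2/16] = x/8
  d/dx[y^2/4] = y·y'/2
  d/dx[-1] = 0

The pieces without y' make up ∂F/∂x and the coefficient of y' is ∂F/∂y:
  ∂F/∂x = x/8,
  ∂F/∂y = y/2.

Since d/dx[F] = ∂F/∂x + (∂F/∂y)·y' = 0, solve for y':
  (∂F/∂y)·y' = -∂F/∂x
  dy/dx = -(∂F/∂x)/(∂F/∂y) = -(x/8)/(y/2) = -x/(4y)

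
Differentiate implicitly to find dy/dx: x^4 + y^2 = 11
Apply d/dx to both sides, remembering that y depends on x. Each occurrence of y therefore brings in a y' = dy/dx via the chain rule.

With F(x, y) equal to the left-hand side minus the right, differentiate F term by term:
  d/dx[x^4] = 4x^3
  d/dx[y^2] = 2y·y'
  d/dx[-11] = 0
Adding these up, d/dx[F] = 0 becomes
  (4x^3) + (2y)·y' = 0,
so isolating y',
  dy/dx = -(4x^3)/(2y) = -2x^3/y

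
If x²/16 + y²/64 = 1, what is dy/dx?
Take d/dx of both sides. Since y is implicitly a function of x, the chain rule attaches a y' = dy/dx factor whenever we differentiate through y.

Set F(x, y) = (left side) − (right side), so the curve is F = 0. Differentiating each term of F:
  d/dx[x^2/16] = x/8
  d/dx[y^2/64] = y·y'/32
  d/dx[-1] = 0

Collecting, the y'-free part is the partial derivative in x and the y' coefficient is the partial derivative in y:
  ∂F/∂x = x/8
  ∂F/∂y = y/32

so d/dx[F(x, y(x))] = ∂F/∂x + (∂F/∂y)·y' = 0. Rearranging,
  dy/dx = -(∂F/∂x)/(∂F/∂y) = -(x/8)/(y/32) = -4x/y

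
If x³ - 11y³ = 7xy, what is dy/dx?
Differentiate the relation implicitly: treat y = y(x) and apply the chain rule, so every y-derivative picks up a y' = dy/dx factor.

With everything moved to the left-hand side, differentiate term by term:
  d/dx[x^3] = 3x^2
  d/dx[-7xy] = -7x·y' - 7y
  d/dx[-11y^3] = -33y^2·y'

Separating the contributions that come from x directly and those that come through y:
  without y':      3x^2 - 7y
  multiplying y':  -7x - 33y^2

so (3x^2 - 7y) + (-7x - 33y^2)·y' = 0, and therefore
  dy/dx = -(3x^2 - 7y)/(-7x - 33y^2) = (3x^2 - 7y)/(7x + 33y^2)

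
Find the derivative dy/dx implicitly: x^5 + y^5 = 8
Differentiate the relation implicitly: treat y = y(x) and apply the chain rule, so every y-derivative picks up a y' = dy/dx factor.

With everything moved to the left-hand side, differentiate term by term:
  d/dx[x^5] = 5x^4
  d/dx[y^5] = 5y^4·y'
  d/dx[-8] = 0

Separating the contributions that come from x directly and those that come through y:
  without y':      5x^4
  multiplying y':  5y^4

so (5x^4) + (5y^4)·y' = 0, and therefore
  dy/dx = -(5x^4)/(5y^4) = -x^4/y^4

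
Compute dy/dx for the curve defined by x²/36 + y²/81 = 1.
Differentiate the relation implicitly: treat y = y(x) and apply the chain rule, so every y-derivative picks up a y' = dy/dx factor.

With everything moved to the left-hand side, differentiate term by term:
  d/dx[x^2/36] = x/18
  d/dx[y^2/81] = 2y·y'/81
  d/dx[-1] = 0

Separating the contributions that come from x directly and those that come through y:
  without y':      x/18
  multiplying y':  2y/81

so (x/18) + (2y/81)·y' = 0, and therefore
  dy/dx = -(x/18)/(2y/81) = -9x/(4y)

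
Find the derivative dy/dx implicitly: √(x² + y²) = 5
Apply d/dx to both sides, remembering that y depends on x. Each occurrence of y therefore brings in a y' = dy/dx via the chain rule.

With F(x, y) equal to the left-hand side minus the right, differentiate F term by term:
  d/dx[√(x^2 + y^2)] = (x + y·y')/√(x^2 + y^2)
  d/dx[-5] = 0
Adding these up, d/dx[F] = 0 becomes
  (x/√(x^2 + y^2)) + (y/√(x^2 + y^2))·y' = 0,
so isolating y',
  dy/dx = -(x/√(x^2 + y^2))/(y/√(x^2 + y^2)) = -x/y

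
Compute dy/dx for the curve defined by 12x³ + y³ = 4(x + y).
Differentiate both sides with respect to x, treating y as y(x). By the chain rule, any term containing y contributes a factor of y' = dy/dx when we differentiate it.

Move every term to one side and write the relation as F(x, y) = 0. Term by term,
  d/dx[12x^3] = 36x^2
  d/dx[-4x] = -4
  d/dx[y^3] = 3y^2·y'
  d/dx[-4y] = -4·y'

The pieces without y' make up ∂F/∂x and the coefficient of y' is ∂F/∂y:
  ∂F/∂x = 36x^2 - 4,
  ∂F/∂y = 3y^2 - 4.

Since d/dx[F] = ∂F/∂x + (∂F/∂y)·y' = 0, solve for y':
  (∂F/∂y)·y' = -∂F/∂x
  dy/dx = -(∂F/∂x)/(∂F/∂y) = -(36x^2 - 4)/(3y^2 - 4) = 4(1 - 9x^2)/(3y^2 - 4)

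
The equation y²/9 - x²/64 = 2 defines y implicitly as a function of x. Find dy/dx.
Differentiate the relation implicitly: treat y = y(x) and apply the chain rule, so every y-derivative picks up a y' = dy/dx factor.

With everything moved to the left-hand side, differentiate term by term:
  d/dx[-x^2/64] = -x/32
  d/dx[y^2/9] = 2y·y'/9
  d/dx[-2] = 0

Separating the contributions that come from x directly and those that come through y:
  without y':      -x/32
  multiplying y':  2y/9

so (-x/32) + (2y/9)·y' = 0, and therefore
  dy/dx = -(-x/32)/(2y/9) = 9x/(64y)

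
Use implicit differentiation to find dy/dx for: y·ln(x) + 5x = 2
Differentiate the relation implicitly: treat y = y(x) and apply the chain rule, so every y-derivative picks up a y' = dy/dx factor.

With everything moved to the left-hand side, differentiate term by term:
  d/dx[5x] = 5
  d/dx[y·ln(x)] = y'·ln(x) + y/x
  d/dx[-2] = 0

Separating the contributions that come from x directly and those that come through y:
  without y':      5 + y/x
  multiplying y':  ln(x)

so (5 + y/x) + (ln(x))·y' = 0, and therefore
  dy/dx = -(5 + y/x)/(ln(x))
        = -((5x + y)/x)/(ln(x)) = (-5x - y)/(x·ln(x))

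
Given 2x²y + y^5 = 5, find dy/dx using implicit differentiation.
Differentiate both sides with respect to x, treating y as y(x). By the chain rule, any term containing y contributes a factor of y' = dy/dx when we differentiate it.

Move every term to one side and write the relation as F(x, y) = 0. Term by term,
  d/dx[2x^2y] = 2x^2·y' + 4xy
  d/dx[y^5] = 5y^4·y'
  d/dx[-5] = 0

The pieces without y' make up ∂F/∂x and the coefficient of y' is ∂F/∂y:
  ∂F/∂x = 4xy,
  ∂F/∂y = 2x^2 + 5y^4.

Since d/dx[F] = ∂F/∂x + (∂F/∂y)·y' = 0, solve for y':
  (∂F/∂y)·y' = -∂F/∂x
  dy/dx = -(∂F/∂x)/(∂F/∂y) = -(4xy)/(2x^2 + 5y^4) = -4xy/(2x^2 + 5y^4)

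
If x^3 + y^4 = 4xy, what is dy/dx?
Take d/dx of both sides. Since y is implicitly a function of x, the chain rule attaches a y' = dy/dx factor whenever we differentiate through y.

Set F(x, y) = (left side) − (right side), so the curve is F = 0. Differentiating each term of F:
  d/dx[x^3] = 3x^2
  d/dx[-4xy] = -4x·y' - 4y
  d/dx[y^4] = 4y^3·y'

Collecting, the y'-free part is the partial derivative in x and the y' coefficient is the partial derivative in y:
  ∂F/∂x = 3x^2 - 4y
  ∂F/∂y = -4x + 4y^3

so d/dx[F(x, y(x))] = ∂F/∂x + (∂F/∂y)·y' = 0. Rearranging,
  dy/dx = -(∂F/∂x)/(∂F/∂y) = -(3x^2 - 4y)/(-4x + 4y^3) = (3x^2/4 - y)/(x - y^3)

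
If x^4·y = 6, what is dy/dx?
Apply d/dx to both sides, remembering that y depends on x. Each occurrence of y therefore brings in a y' = dy/dx via the chain rule.

With F(x, y) equal to the left-hand side minus the right, differentiate F term by term:
  d/dx[x^4y] = x^4·y' + 4x^3y
  d/dx[-6] = 0
Adding these up, d/dx[F] = 0 becomes
  (4x^3y) + (x^4)·y' = 0,
so isolating y',
  dy/dx = -(4x^3y)/(x^4) = -4y/x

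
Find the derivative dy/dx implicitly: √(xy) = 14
Differentiate both sides with respect to x, treating y as y(x). By the chain rule, any term containing y contributes a factor of y' = dy/dx when we differentiate it.

Move every term to one side and write the relation as F(x, y) = 0. Term by term,
  d/dx[√(xy)] = √(xy)(x·y'/2 + y/2)/(xy)
  d/dx[-14] = 0

The pieces without y' make up ∂F/∂x and the coefficient of y' is ∂F/∂y:
  ∂F/∂x = √(xy)/(2x),
  ∂F/∂y = √(xy)/(2y).

Since d/dx[F] = ∂F/∂x + (∂F/∂y)·y' = 0, solve for y':
  (∂F/∂y)·y' = -∂F/∂x
  dy/dx = -(∂F/∂x)/(∂F/∂y) = -(√(xy)/(2x))/(√(xy)/(2y)) = -y/x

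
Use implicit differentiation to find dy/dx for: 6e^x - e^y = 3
Differentiate the relation implicitly: treat y = y(x) and apply the chain rule, so every y-derivative picks up a y' = dy/dx factor.

With everything moved to the left-hand side, differentiate term by term:
  d/dx[6e^(x)] = 6e^(x)
  d/dx[-e^(y)] = -y'·e^(y)
  d/dx[-3] = 0

Separating the contributions that come from x directly and those that come through y:
  without y':      6e^(x)
  multiplying y':  -e^(y)

so (6e^(x)) + (-e^(y))·y' = 0, and therefore
  dy/dx = -(6e^(x))/(-e^(y)) = 6e^(x - y)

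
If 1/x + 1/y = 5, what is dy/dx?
Differentiate both sides with respect to x, treating y as y(x). By the chain rule, any term containing y contributes a factor of y' = dy/dx when we differentiate it.

Move every term to one side and write the relation as F(x, y) = 0. Term by term,
  d/dx[1/y] = -y'/y^2
  d/dx[1/x] = -1/x^2
  d/dx[-5] = 0

The pieces without y' make up ∂F/∂x and the coefficient of y' is ∂F/∂y:
  ∂F/∂x = -1/x^2,
  ∂F/∂y = -1/y^2.

Since d/dx[F] = ∂F/∂x + (∂F/∂y)·y' = 0, solve for y':
  (∂F/∂y)·y' = -∂F/∂x
  dy/dx = -(∂F/∂x)/(∂F/∂y) = -(-1/x^2)/(-1/y^2) = -y^2/x^2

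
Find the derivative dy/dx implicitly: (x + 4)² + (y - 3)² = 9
Differentiate both sides with respect to x, treating y as y(x). By the chain rule, any term containing y contributes a factor of y' = dy/dx when we differentiate it.

Move every term to one side and write the relation as F(x, y) = 0. Term by term,
  d/dx[(x + 4)^2] = 2x + 8
  d/dx[(y - 3)^2] = 2·y'(y - 3)
  d/dx[-9] = 0

The pieces without y' make up ∂F/∂x and the coefficient of y' is ∂F/∂y:
  ∂F/∂x = 2x + 8,
  ∂F/∂y = 2y - 6.

Since d/dx[F] = ∂F/∂x + (∂F/∂y)·y' = 0, solve for y':
  (∂F/∂y)·y' = -∂F/∂x
  dy/dx = -(∂F/∂x)/(∂F/∂y) = -(2x + 8)/(2y - 6) = (-x - 4)/(y - 3)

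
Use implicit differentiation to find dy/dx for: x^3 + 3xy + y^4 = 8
Take d/dx of both sides. Since y is implicitly a function of x, the chain rule attaches a y' = dy/dx factor whenever we differentiate through y.

Set F(x, y) = (left side) − (right side), so the curve is F = 0. Differentiating each term of F:
  d/dx[x^3] = 3x^2
  d/dx[3xy] = 3x·y' + 3y
  d/dx[y^4] = 4y^3·y'
  d/dx[-8] = 0

Collecting, the y'-free part is the partial derivative in x and the y' coefficient is the partial derivative in y:
  ∂F/∂x = 3x^2 + 3y
  ∂F/∂y = 3x + 4y^3

so d/dx[F(x, y(x))] = ∂F/∂x + (∂F/∂y)·y' = 0. Rearranging,
  dy/dx = -(∂F/∂x)/(∂F/∂y) = -(3x^2 + 3y)/(3x + 4y^3) = 3(-x^2 - y)/(3x + 4y^3)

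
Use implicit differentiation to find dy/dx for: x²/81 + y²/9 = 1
Take d/dx of both sides. Since y is implicitly a function of x, the chain rule attaches a y' = dy/dx factor whenever we differentiate through y.

Set F(x, y) = (left side) − (right side), so the curve is F = 0. Differentiating each term of F:
  d/dx[x^2/81] = 2x/81
  d/dx[y^2/9] = 2y·y'/9
  d/dx[-1] = 0

Collecting, the y'-free part is the partial derivative in x and the y' coefficient is the partial derivative in y:
  ∂F/∂x = 2x/81
  ∂F/∂y = 2y/9

so d/dx[F(x, y(x))] = ∂F/∂x + (∂F/∂y)·y' = 0. Rearranging,
  dy/dx = -(∂F/∂x)/(∂F/∂y) = -(2x/81)/(2y/9) = -x/(9y)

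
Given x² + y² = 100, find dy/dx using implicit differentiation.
Differentiate both sides with respect to x, treating y as y(x). By the chain rule, any term containing y contributes a factor of y' = dy/dx when we differentiate it.

Move every term to one side and write the relation as F(x, y) = 0. Term by term,
  d/dx[x^2] = 2x
  d/dx[y^2] = 2y·y'
  d/dx[-100] = 0

The pieces without y' make up ∂F/∂x and the coefficient of y' is ∂F/∂y:
  ∂F/∂x = 2x,
  ∂F/∂y = 2y.

Since d/dx[F] = ∂F/∂x + (∂F/∂y)·y' = 0, solve for y':
  (∂F/∂y)·y' = -∂F/∂x
  dy/dx = -(∂F/∂x)/(∂F/∂y) = -(2x)/(2y) = -x/y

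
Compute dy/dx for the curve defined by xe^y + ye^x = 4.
Take d/dx of both sides. Since y is implicitly a function of x, the chain rule attaches a y' = dy/dx factor whenever we differentiate through y.

Set F(x, y) = (left side) − (right side), so the curve is F = 0. Differentiating each term of F:
  d/dx[x·e^(y)] = x·y'·e^(y) + e^(y)
  d/dx[y·e^(x)] = y·e^(x) + y'·e^(x)
  d/dx[-4] = 0

Collecting, the y'-free part is the partial derivative in x and the y' coefficient is the partial derivative in y:
  ∂F/∂x = y·e^(x) + e^(y)
  ∂F/∂y = x·e^(y) + e^(x)

so d/dx[F(x, y(x))] = ∂F/∂x + (∂F/∂y)·y' = 0. Rearranging,
  dy/dx = -(∂F/∂x)/(∂F/∂y) = -(y·e^(x) + e^(y))/(x·e^(y) + e^(x)) = (-y·e^(x) - e^(y))/(x·e^(y) + e^(x))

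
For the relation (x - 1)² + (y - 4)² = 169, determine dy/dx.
Take d/dx of both sides. Since y is implicitly a function of x, the chain rule attaches a y' = dy/dx factor whenever we differentiate through y.

Set F(x, y) = (left side) − (right side), so the curve is F = 0. Differentiating each term of F:
  d/dx[(x - 1)^2] = 2x - 2
  d/dx[(y - 4)^2] = 2·y'(y - 4)
  d/dx[-169] = 0

Collecting, the y'-free part is the partial derivative in x and the y' coefficient is the partial derivative in y:
  ∂F/∂x = 2x - 2
  ∂F/∂y = 2y - 8

so d/dx[F(x, y(x))] = ∂F/∂x + (∂F/∂y)·y' = 0. Rearranging,
  dy/dx = -(∂F/∂x)/(∂F/∂y) = -(2x - 2)/(2y - 8) = (1 - x)/(y - 4)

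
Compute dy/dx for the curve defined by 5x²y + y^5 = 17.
Take d/dx of both sides. Since y is implicitly a function of x, the chain rule attaches a y' = dy/dx factor whenever we differentiate through y.

Set F(x, y) = (left side) − (right side), so the curve is F = 0. Differentiating each term of F:
  d/dx[5x^2y] = 5x^2·y' + 10xy
  d/dx[y^5] = 5y^4·y'
  d/dx[-17] = 0

Collecting, the y'-free part is the partial derivative in x and the y' coefficient is the partial derivative in y:
  ∂F/∂x = 10xy
  ∂F/∂y = 5x^2 + 5y^4

so d/dx[F(x, y(x))] = ∂F/∂x + (∂F/∂y)·y' = 0. Rearranging,
  dy/dx = -(∂F/∂x)/(∂F/∂y) = -(10xy)/(5x^2 + 5y^4) = -2xy/(x^2 + y^4)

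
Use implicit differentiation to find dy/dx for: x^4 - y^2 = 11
Apply d/dx to both sides, remembering that y depends on x. Each occurrence of y therefore brings in a y' = dy/dx via the chain rule.

With F(x, y) equal to the left-hand side minus the right, differentiate F term by term:
  d/dx[x^4] = 4x^3
  d/dx[-y^2] = -2y·y'
  d/dx[-11] = 0
Adding these up, d/dx[F] = 0 becomes
  (4x^3) + (-2y)·y' = 0,
so isolating y',
  dy/dx = -(4x^3)/(-2y) = 2x^3/y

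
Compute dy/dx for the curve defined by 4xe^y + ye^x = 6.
Differentiate both sides with respect to x, treating y as y(x). By the chain rule, any term containing y contributes a factor of y' = dy/dx when we differentiate it.

Move every term to one side and write the relation as F(x, y) = 0. Term by term,
  d/dx[4x·e^(y)] = 4x·y'·e^(y) + 4e^(y)
  d/dx[y·e^(x)] = y·e^(x) + y'·e^(x)
  d/dx[-6] = 0

The pieces without y' make up ∂F/∂x and the coefficient of y' is ∂F/∂y:
  ∂F/∂x = y·e^(x) + 4e^(y),
  ∂F/∂y = 4x·e^(y) + e^(x).

Since d/dx[F] = ∂F/∂x + (∂F/∂y)·y' = 0, solve for y':
  (∂F/∂y)·y' = -∂F/∂x
  dy/dx = -(∂F/∂x)/(∂F/∂y) = -(y·e^(x) + 4e^(y))/(4x·e^(y) + e^(x)) = (-y·e^(x) - 4e^(y))/(4x·e^(y) + e^(x))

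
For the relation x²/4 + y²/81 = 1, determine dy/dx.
Apply d/dx to both sides, remembering that y depends on x. Each occurrence of y therefore brings in a y' = dy/dx via the chain rule.

With F(x, y) equal to the left-hand side minus the right, differentiate F term by term:
  d/dx[x^2/4] = x/2
  d/dx[y^2/81] = 2y·y'/81
  d/dx[-1] = 0
Adding these up, d/dx[F] = 0 becomes
  (x/2) + (2y/81)·y' = 0,
so isolating y',
  dy/dx = -(x/2)/(2y/81) = -81x/(4y)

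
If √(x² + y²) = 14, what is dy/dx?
Take d/dx of both sides. Since y is implicitly a function of x, the chain rule attaches a y' = dy/dx factor whenever we differentiate through y.

Set F(x, y) = (left side) − (right side), so the curve is F = 0. Differentiating each term of F:
  d/dx[√(x^2 + y^2)] = (x + y·y')/√(x^2 + y^2)
  d/dx[-14] = 0

Collecting, the y'-free part is the partial derivative in x and the y' coefficient is the partial derivative in y:
  ∂F/∂x = x/√(x^2 + y^2)
  ∂F/∂y = y/√(x^2 + y^2)

so d/dx[F(x, y(x))] = ∂F/∂x + (∂F/∂y)·y' = 0. Rearranging,
  dy/dx = -(∂F/∂x)/(∂F/∂y) = -(x/√(x^2 + y^2))/(y/√(x^2 + y^2)) = -x/y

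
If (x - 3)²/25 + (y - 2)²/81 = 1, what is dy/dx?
Differentiate both sides with respect to x, treating y as y(x). By the chain rule, any term containing y contributes a factor of y' = dy/dx when we differentiate it.

Move every term to one side and write the relation as F(x, y) = 0. Term by term,
  d/dx[(x - 3)^2/25] = 2x/25 - 6/25
  d/dx[(y - 2)^2/81] = 2·y'(y - 2)/81
  d/dx[-1] = 0

The pieces without y' make up ∂F/∂x and the coefficient of y' is ∂F/∂y:
  ∂F/∂x = 2x/25 - 6/25,
  ∂F/∂y = 2y/81 - 4/81.

Since d/dx[F] = ∂F/∂x + (∂F/∂y)·y' = 0, solve for y':
  (∂F/∂y)·y' = -∂F/∂x
  dy/dx = -(∂F/∂x)/(∂F/∂y) = -(2x/25 - 6/25)/(2y/81 - 4/81)
        = -(2(x - 3)/25)/(2(y - 2)/81) = 81(3 - x)/(25(y - 2))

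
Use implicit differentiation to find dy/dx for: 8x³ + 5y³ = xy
Apply d/dx to both sides, remembering that y depends on x. Each occurrence of y therefore brings in a y' = dy/dx via the chain rule.

With F(x, y) equal to the left-hand side minus the right, differentiate F term by term:
  d/dx[8x^3] = 24x^2
  d/dx[-xy] = -x·y' - y
  d/dx[5y^3] = 15y^2·y'
Adding these up, d/dx[F] = 0 becomes
  (24x^2 - y) + (-x + 15y^2)·y' = 0,
so isolating y',
  dy/dx = -(24x^2 - y)/(-x + 15y^2) = (24x^2 - y)/(x - 15y^2)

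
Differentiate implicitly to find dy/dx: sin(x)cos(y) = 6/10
Differentiate both sides with respect to x, treating y as y(x). By the chain rule, any term containing y contributes a factor of y' = dy/dx when we differentiate it.

Move every term to one side and write the relation as F(x, y) = 0. Term by term,
  d/dx[sin(x)·cos(y)] = -y'·sin(x)·sin(y) + cos(x)·cos(y)
  d/dx[-3/5] = 0

The pieces without y' make up ∂F/∂x and the coefficient of y' is ∂F/∂y:
  ∂F/∂x = cos(x)·cos(y),
  ∂F/∂y = -sin(x)·sin(y).

Since d/dx[F] = ∂F/∂x + (∂F/∂y)·y' = 0, solve for y':
  (∂F/∂y)·y' = -∂F/∂x
  dy/dx = -(∂F/∂x)/(∂F/∂y) = -(cos(x)·cos(y))/(-sin(x)·sin(y)) = 1/(tan(x)·tan(y))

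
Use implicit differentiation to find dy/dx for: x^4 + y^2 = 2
Differentiate the relation implicitly: treat y = y(x) and apply the chain rule, so every y-derivative picks up a y' = dy/dx factor.

With everything moved to the left-hand side, differentiate term by term:
  d/dx[x^4] = 4x^3
  d/dx[y^2] = 2y·y'
  d/dx[-2] = 0

Separating the contributions that come from x directly and those that come through y:
  without y':      4x^3
  multiplying y':  2y

so (4x^3) + (2y)·y' = 0, and therefore
  dy/dx = -(4x^3)/(2y) = -2x^3/y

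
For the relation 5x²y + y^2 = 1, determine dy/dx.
Apply d/dx to both sides, remembering that y depends on x. Each occurrence of y therefore brings in a y' = dy/dx via the chain rule.

With F(x, y) equal to the left-hand side minus the right, differentiate F term by term:
  d/dx[5x^2y] = 5x^2·y' + 10xy
  d/dx[y^2] = 2y·y'
  d/dx[-1] = 0
Adding these up, d/dx[F] = 0 becomes
  (10xy) + (5x^2 + 2y)·y' = 0,
so isolating y',
  dy/dx = -(10xy)/(5x^2 + 2y) = -10xy/(5x^2 + 2y)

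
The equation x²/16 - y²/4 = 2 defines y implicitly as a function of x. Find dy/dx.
Apply d/dx to both sides, remembering that y depends on x. Each occurrence of y therefore brings in a y' = dy/dx via the chain rule.

With F(x, y) equal to the left-hand side minus the right, differentiate F term by term:
  d/dx[x^2/16] = x/8
  d/dx[-y^2/4] = -y·y'/2
  d/dx[-2] = 0
Adding these up, d/dx[F] = 0 becomes
  (x/8) + (-y/2)·y' = 0,
so isolating y',
  dy/dx = -(x/8)/(-y/2) = x/(4y)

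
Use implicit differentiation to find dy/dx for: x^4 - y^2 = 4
Differentiate the relation implicitly: treat y = y(x) and apply the chain rule, so every y-derivative picks up a y' = dy/dx factor.

With everything moved to the left-hand side, differentiate term by term:
  d/dx[x^4] = 4x^3
  d/dx[-y^2] = -2y·y'
  d/dx[-4] = 0

Separating the contributions that come from x directly and those that come through y:
  without y':      4x^3
  multiplying y':  -2y

so (4x^3) + (-2y)·y' = 0, and therefore
  dy/dx = -(4x^3)/(-2y) = 2x^3/y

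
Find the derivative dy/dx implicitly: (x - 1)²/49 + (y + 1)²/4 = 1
Apply d/dx to both sides, remembering that y depends on x. Each occurrence of y therefore brings in a y' = dy/dx via the chain rule.

With F(x, y) equal to the left-hand side minus the right, differentiate F term by term:
  d/dx[(x - 1)^2/49] = 2x/49 - 2/49
  d/dx[(y + 1)^2/4] = y'(y + 1)/2
  d/dx[-1] = 0
Adding these up, d/dx[F] = 0 becomes
  (2x/49 - 2/49) + (y/2 + 1/2)·y' = 0,
so isolating y',
  dy/dx = -(2x/49 - 2/49)/(y/2 + 1/2)
        = -(2(x - 1)/49)/((y + 1)/2) = 4(1 - x)/(49(y + 1))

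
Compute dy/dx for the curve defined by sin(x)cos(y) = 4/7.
Apply d/dx to both sides, remembering that y depends on x. Each occurrence of y therefore brings in a y' = dy/dx via the chain rule.

With F(x, y) equal to the left-hand side minus the right, differentiate F term by term:
  d/dx[sin(x)·cos(y)] = -y'·sin(x)·sin(y) + cos(x)·cos(y)
  d/dx[-4/7] = 0
Adding these up, d/dx[F] = 0 becomes
  (cos(x)·cos(y)) + (-sin(x)·sin(y))·y' = 0,
so isolating y',
  dy/dx = -(cos(x)·cos(y))/(-sin(x)·sin(y)) = 1/(tan(x)·tan(y))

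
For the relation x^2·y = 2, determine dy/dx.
Differentiate both sides with respect to x, treating y as y(x). By the chain rule, any term containing y contributes a factor of y' = dy/dx when we differentiate it.

Move every term to one side and write the relation as F(x, y) = 0. Term by term,
  d/dx[x^2y] = x^2·y' + 2xy
  d/dx[-2] = 0

The pieces without y' make up ∂F/∂x and the coefficient of y' is ∂F/∂y:
  ∂F/∂x = 2xy,
  ∂F/∂y = x^2.

Since d/dx[F] = ∂F/∂x + (∂F/∂y)·y' = 0, solve for y':
  (∂F/∂y)·y' = -∂F/∂x
  dy/dx = -(∂F/∂x)/(∂F/∂y) = -(2xy)/(x^2) = -2y/x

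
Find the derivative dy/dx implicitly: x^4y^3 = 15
Take d/dx of both sides. Since y is implicitly a function of x, the chain rule attaches a y' = dy/dx factor whenever we differentiate through y.

Set F(x, y) = (left side) − (right side), so the curve is F = 0. Differentiating each term of F:
  d/dx[x^4y^3] = 3x^4y^2·y' + 4x^3y^3
  d/dx[-15] = 0

Collecting, the y'-free part is the partial derivative in x and the y' coefficient is the partial derivative in y:
  ∂F/∂x = 4x^3y^3
  ∂F/∂y = 3x^4y^2

so d/dx[F(x, y(x))] = ∂F/∂x + (∂F/∂y)·y' = 0. Rearranging,
  dy/dx = -(∂F/∂x)/(∂F/∂y) = -(4x^3y^3)/(3x^4y^2) = -4y/(3x)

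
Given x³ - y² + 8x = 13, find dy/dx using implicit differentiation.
Differentiate both sides with respect to x, treating y as y(x). By the chain rule, any term containing y contributes a factor of y' = dy/dx when we differentiate it.

Move every term to one side and write the relation as F(x, y) = 0. Term by term,
  d/dx[x^3] = 3x^2
  d/dx[8x] = 8
  d/dx[-y^2] = -2y·y'
  d/dx[-13] = 0

The pieces without y' make up ∂F/∂x and the coefficient of y' is ∂F/∂y:
  ∂F/∂x = 3x^2 + 8,
  ∂F/∂y = -2y.

Since d/dx[F] = ∂F/∂x + (∂F/∂y)·y' = 0, solve for y':
  (∂F/∂y)·y' = -∂F/∂x
  dy/dx = -(∂F/∂x)/(∂F/∂y) = -(3x^2 + 8)/(-2y) = (3x^2 + 8)/(2y)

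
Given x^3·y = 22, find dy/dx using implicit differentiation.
Take d/dx of both sides. Since y is implicitly a function of x, the chain rule attaches a y' = dy/dx factor whenever we differentiate through y.

Set F(x, y) = (left side) − (right side), so the curve is F = 0. Differentiating each term of F:
  d/dx[x^3y] = x^3·y' + 3x^2y
  d/dx[-22] = 0

Collecting, the y'-free part is the partial derivative in x and the y' coefficient is the partial derivative in y:
  ∂F/∂x = 3x^2y
  ∂F/∂y = x^3

so d/dx[F(x, y(x))] = ∂F/∂x + (∂F/∂y)·y' = 0. Rearranging,
  dy/dx = -(∂F/∂x)/(∂F/∂y) = -(3x^2y)/(x^3) = -3y/x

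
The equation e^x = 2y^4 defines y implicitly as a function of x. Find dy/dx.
Take d/dx of both sides. Since y is implicitly a function of x, the chain rule attaches a y' = dy/dx factor whenever we differentiate through y.

Set F(x, y) = (left side) − (right side), so the curve is F = 0. Differentiating each term of F:
  d/dx[-2y^4] = -8y^3·y'
  d/dx[e^(x)] = e^(x)

Collecting, the y'-free part is the partial derivative in x and the y' coefficient is the partial derivative in y:
  ∂F/∂x = e^(x)
  ∂F/∂y = -8y^3

so d/dx[F(x, y(x))] = ∂F/∂x + (∂F/∂y)·y' = 0. Rearranging,
  dy/dx = -(∂F/∂x)/(∂F/∂y) = -(e^(x))/(-8y^3) = e^(x)/(8y^3)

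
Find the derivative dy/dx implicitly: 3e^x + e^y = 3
Take d/dx of both sides. Since y is implicitly a function of x, the chain rule attaches a y' = dy/dx factor whenever we differentiate through y.

Set F(x, y) = (left side) − (right side), so the curve is F = 0. Differentiating each term of F:
  d/dx[3e^(x)] = 3e^(x)
  d/dx[e^(y)] = y'·e^(y)
  d/dx[-3] = 0

Collecting, the y'-free part is the partial derivative in x and the y' coefficient is the partial derivative in y:
  ∂F/∂x = 3e^(x)
  ∂F/∂y = e^(y)

so d/dx[F(x, y(x))] = ∂F/∂x + (∂F/∂y)·y' = 0. Rearranging,
  dy/dx = -(∂F/∂x)/(∂F/∂y) = -(3e^(x))/(e^(y)) = -3e^(x - y)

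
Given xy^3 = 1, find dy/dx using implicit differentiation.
Differentiate both sides with respect to x, treating y as y(x). By the chain rule, any term containing y contributes a factor of y' = dy/dx when we differentiate it.

Move every term to one side and write the relation as F(x, y) = 0. Term by term,
  d/dx[xy^3] = 3xy^2·y' + y^3
  d/dx[-1] = 0

The pieces without y' make up ∂F/∂x and the coefficient of y' is ∂F/∂y:
  ∂F/∂x = y^3,
  ∂F/∂y = 3xy^2.

Since d/dx[F] = ∂F/∂x + (∂F/∂y)·y' = 0, solve for y':
  (∂F/∂y)·y' = -∂F/∂x
  dy/dx = -(∂F/∂x)/(∂F/∂y) = -(y^3)/(3xy^2) = -y/(3x)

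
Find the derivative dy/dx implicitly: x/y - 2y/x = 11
Apply d/dx to both sides, remembering that y depends on x. Each occurrence of y therefore brings in a y' = dy/dx via the chain rule.

With F(x, y) equal to the left-hand side minus the right, differentiate F term by term:
  d/dx[x/y] = -x·y'/y^2 + 1/y
  d/dx[-2y/x] = -2·y'/x + 2y/x^2
  d/dx[-11] = 0
Adding these up, d/dx[F] = 0 becomes
  (1/y + 2y/x^2) + (-x/y^2 - 2/x)·y' = 0,
so isolating y',
  dy/dx = -(1/y + 2y/x^2)/(-x/y^2 - 2/x)
        = -((x^2 + 2y^2)/(x^2y))/(-(x^2 + 2y^2)/(xy^2)) = y/x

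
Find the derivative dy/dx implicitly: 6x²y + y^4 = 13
Apply d/dx to both sides, remembering that y depends on x. Each occurrence of y therefore brings in a y' = dy/dx via the chain rule.

With F(x, y) equal to the left-hand side minus the right, differentiate F term by term:
  d/dx[6x^2y] = 6x^2·y' + 12xy
  d/dx[y^4] = 4y^3·y'
  d/dx[-13] = 0
Adding these up, d/dx[F] = 0 becomes
  (12xy) + (6x^2 + 4y^3)·y' = 0,
so isolating y',
  dy/dx = -(12xy)/(6x^2 + 4y^3) = -6xy/(3x^2 + 2y^3)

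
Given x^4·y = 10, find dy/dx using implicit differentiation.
Take d/dx of both sides. Since y is implicitly a function of x, the chain rule attaches a y' = dy/dx factor whenever we differentiate through y.

Set F(x, y) = (left side) − (right side), so the curve is F = 0. Differentiating each term of F:
  d/dx[x^4y] = x^4·y' + 4x^3y
  d/dx[-10] = 0

Collecting, the y'-free part is the partial derivative in x and the y' coefficient is the partial derivative in y:
  ∂F/∂x = 4x^3y
  ∂F/∂y = x^4

so d/dx[F(x, y(x))] = ∂F/∂x + (∂F/∂y)·y' = 0. Rearranging,
  dy/dx = -(∂F/∂x)/(∂F/∂y) = -(4x^3y)/(x^4) = -4y/x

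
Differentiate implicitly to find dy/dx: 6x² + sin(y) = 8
Take d/dx of both sides. Since y is implicitly a function of x, the chain rule attaches a y' = dy/dx factor whenever we differentiate through y.

Set F(x, y) = (left side) − (right side), so the curve is F = 0. Differentiating each term of F:
  d/dx[6x^2] = 12x
  d/dx[sin(y)] = y'·cos(y)
  d/dx[-8] = 0

Collecting, the y'-free part is the partial derivative in x and the y' coefficient is the partial derivative in y:
  ∂F/∂x = 12x
  ∂F/∂y = cos(y)

so d/dx[F(x, y(x))] = ∂F/∂x + (∂F/∂y)·y' = 0. Rearranging,
  dy/dx = -(∂F/∂x)/(∂F/∂y) = -(12x)/(cos(y)) = -12x/cos(y)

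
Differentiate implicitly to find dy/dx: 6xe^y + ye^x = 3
Apply d/dx to both sides, remembering that y depends on x. Each occurrence of y therefore brings in a y' = dy/dx via the chain rule.

With F(x, y) equal to the left-hand side minus the right, differentiate F term by term:
  d/dx[6x·e^(y)] = 6x·y'·e^(y) + 6e^(y)
  d/dx[y·e^(x)] = y·e^(x) + y'·e^(x)
  d/dx[-3] = 0
Adding these up, d/dx[F] = 0 becomes
  (y·e^(x) + 6e^(y)) + (6x·e^(y) + e^(x))·y' = 0,
so isolating y',
  dy/dx = -(y·e^(x) + 6e^(y))/(6x·e^(y) + e^(x)) = (-y·e^(x) - 6e^(y))/(6x·e^(y) + e^(x))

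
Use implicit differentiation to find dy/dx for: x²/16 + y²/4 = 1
Differentiate the relation implicitly: treat y = y(x) and apply the chain rule, so every y-derivative picks up a y' = dy/dx factor.

With everything moved to the left-hand side, differentiate term by term:
  d/dx[x^2/16] = x/8
  d/dx[y^2/4] = y·y'/2
  d/dx[-1] = 0

Separating the contributions that come from x directly and those that come through y:
  without y':      x/8
  multiplying y':  y/2

so (x/8) + (y/2)·y' = 0, and therefore
  dy/dx = -(x/8)/(y/2) = -x/(4y)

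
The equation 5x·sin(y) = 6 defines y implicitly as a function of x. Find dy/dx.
Apply d/dx to both sides, remembering that y depends on x. Each occurrence of y therefore brings in a y' = dy/dx via the chain rule.

With F(x, y) equal to the left-hand side minus the right, differentiate F term by term:
  d/dx[5x·sin(y)] = 5x·y'·cos(y) + 5sin(y)
  d/dx[-6] = 0
Adding these up, d/dx[F] = 0 becomes
  (5sin(y)) + (5x·cos(y))·y' = 0,
so isolating y',
  dy/dx = -(5sin(y))/(5x·cos(y)) = -tan(y)/x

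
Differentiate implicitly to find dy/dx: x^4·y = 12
Differentiate the relation implicitly: treat y = y(x) and apply the chain rule, so every y-derivative picks up a y' = dy/dx factor.

With everything moved to the left-hand side, differentiate term by term:
  d/dx[x^4y] = x^4·y' + 4x^3y
  d/dx[-12] = 0

Separating the contributions that come from x directly and those that come through y:
  without y':      4x^3y
  multiplying y':  x^4

so (4x^3y) + (x^4)·y' = 0, and therefore
  dy/dx = -(4x^3y)/(x^4) = -4y/x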